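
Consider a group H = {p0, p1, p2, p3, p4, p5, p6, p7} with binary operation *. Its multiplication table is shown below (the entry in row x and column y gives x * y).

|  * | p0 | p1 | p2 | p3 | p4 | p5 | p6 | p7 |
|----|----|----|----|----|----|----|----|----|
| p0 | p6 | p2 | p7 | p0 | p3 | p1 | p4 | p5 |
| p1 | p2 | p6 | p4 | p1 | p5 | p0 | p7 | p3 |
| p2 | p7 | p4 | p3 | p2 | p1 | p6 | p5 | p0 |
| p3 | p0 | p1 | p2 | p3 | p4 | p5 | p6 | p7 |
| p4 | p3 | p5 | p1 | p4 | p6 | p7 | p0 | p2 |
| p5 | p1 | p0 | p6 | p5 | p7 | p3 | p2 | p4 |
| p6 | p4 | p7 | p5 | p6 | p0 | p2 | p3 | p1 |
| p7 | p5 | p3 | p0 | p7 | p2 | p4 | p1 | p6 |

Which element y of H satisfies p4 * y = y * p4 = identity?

First locate the identity: row p3 matches the header, so p3 is the identity.
Scan row p4 for p3: p4 * p0 = p3. Hence p4^(-1) = p0.
(Structurally, H here is isomorphic to Z_2 x Z_4.)

p0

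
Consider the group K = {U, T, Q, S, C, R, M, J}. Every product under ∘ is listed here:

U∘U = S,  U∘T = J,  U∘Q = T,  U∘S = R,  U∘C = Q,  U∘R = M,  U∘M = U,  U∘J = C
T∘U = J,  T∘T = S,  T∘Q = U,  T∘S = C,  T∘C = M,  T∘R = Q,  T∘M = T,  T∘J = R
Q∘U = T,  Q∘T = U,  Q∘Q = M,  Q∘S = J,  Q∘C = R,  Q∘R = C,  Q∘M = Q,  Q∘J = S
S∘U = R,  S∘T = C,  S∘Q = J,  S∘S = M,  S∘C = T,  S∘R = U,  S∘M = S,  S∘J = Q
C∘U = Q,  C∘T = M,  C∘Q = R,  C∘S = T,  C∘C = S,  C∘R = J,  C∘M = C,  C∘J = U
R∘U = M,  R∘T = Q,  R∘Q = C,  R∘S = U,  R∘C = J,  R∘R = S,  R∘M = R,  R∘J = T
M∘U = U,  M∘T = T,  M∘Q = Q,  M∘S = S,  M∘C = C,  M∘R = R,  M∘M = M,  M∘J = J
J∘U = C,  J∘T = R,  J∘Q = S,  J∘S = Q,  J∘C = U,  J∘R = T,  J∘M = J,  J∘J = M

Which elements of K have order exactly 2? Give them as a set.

{J, Q, S}

Identity is M. Compute the order of each non-identity element by repeated multiplication:
  U: U → S → R → M  (order 4)
  T: T → S → C → M  (order 4)
  Q: Q → M  (order 2)
  S: S → M  (order 2)
  C: C → S → T → M  (order 4)
  R: R → S → U → M  (order 4)
  J: J → M  (order 2)
Elements of order 2: {J, Q, S}.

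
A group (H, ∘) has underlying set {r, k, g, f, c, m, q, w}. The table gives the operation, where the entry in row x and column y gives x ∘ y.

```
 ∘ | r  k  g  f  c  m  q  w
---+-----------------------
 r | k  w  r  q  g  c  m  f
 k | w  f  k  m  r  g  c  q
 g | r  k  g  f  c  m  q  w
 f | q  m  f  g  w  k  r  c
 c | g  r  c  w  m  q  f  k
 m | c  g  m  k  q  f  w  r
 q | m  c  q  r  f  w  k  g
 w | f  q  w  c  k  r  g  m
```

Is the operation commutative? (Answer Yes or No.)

Check whether the table is symmetric across its main diagonal.
Every entry (row x, col y) equals the entry (row y, col x), so H is abelian.

Yes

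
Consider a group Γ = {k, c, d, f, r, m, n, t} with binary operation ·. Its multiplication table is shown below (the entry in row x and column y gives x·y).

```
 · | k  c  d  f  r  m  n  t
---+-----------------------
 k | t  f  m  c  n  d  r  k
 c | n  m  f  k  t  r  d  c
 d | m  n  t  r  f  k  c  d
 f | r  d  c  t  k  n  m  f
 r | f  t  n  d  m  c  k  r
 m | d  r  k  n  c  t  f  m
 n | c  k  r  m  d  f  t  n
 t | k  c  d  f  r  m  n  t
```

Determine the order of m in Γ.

The identity element is t (its row matches the header).
m^1 = m
m^2 = m·m = t
The first power of m equal to the identity is m^2, so ord(m) = 2.
(Structurally, Γ here is isomorphic to the dihedral group D_4.)

2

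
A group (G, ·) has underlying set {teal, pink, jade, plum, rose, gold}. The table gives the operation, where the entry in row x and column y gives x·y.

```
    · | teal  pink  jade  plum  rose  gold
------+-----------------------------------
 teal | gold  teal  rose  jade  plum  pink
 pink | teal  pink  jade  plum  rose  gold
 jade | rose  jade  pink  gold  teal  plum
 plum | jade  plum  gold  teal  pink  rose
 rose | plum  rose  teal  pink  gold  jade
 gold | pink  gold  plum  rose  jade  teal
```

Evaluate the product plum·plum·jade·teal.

plum·plum = teal
teal·jade = rose
rose·teal = plum

plum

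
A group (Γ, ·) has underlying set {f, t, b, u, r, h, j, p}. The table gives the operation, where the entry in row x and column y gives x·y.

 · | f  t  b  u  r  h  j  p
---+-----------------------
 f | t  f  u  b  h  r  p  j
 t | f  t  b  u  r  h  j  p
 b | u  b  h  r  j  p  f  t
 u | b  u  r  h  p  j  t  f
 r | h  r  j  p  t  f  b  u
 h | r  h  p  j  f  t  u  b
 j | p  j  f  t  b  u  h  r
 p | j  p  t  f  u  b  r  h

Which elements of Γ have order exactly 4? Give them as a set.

Identity is t. Compute the order of each non-identity element by repeated multiplication:
  f: f → t  (order 2)
  b: b → h → p → t  (order 4)
  u: u → h → j → t  (order 4)
  r: r → t  (order 2)
  h: h → t  (order 2)
  j: j → h → u → t  (order 4)
  p: p → h → b → t  (order 4)
Elements of order 4: {b, j, p, u}.

{b, j, p, u}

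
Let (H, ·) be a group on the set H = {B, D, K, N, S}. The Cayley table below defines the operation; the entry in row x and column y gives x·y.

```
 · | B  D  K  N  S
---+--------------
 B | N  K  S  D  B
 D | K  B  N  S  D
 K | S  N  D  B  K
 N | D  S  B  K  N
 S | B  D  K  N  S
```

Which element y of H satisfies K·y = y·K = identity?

First locate the identity: row S matches the header, so S is the identity.
Scan row K for S: K·B = S. Hence K^(-1) = B.

B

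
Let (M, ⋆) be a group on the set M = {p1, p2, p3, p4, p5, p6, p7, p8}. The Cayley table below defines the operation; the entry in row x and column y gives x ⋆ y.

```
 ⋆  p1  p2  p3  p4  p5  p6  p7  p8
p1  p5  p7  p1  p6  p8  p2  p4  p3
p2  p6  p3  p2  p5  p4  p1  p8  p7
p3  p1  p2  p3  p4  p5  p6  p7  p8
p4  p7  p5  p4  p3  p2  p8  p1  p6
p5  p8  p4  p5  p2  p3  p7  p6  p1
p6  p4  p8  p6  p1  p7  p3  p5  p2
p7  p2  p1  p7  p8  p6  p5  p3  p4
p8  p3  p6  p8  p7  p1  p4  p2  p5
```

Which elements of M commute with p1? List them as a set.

{p1, p3, p5, p8}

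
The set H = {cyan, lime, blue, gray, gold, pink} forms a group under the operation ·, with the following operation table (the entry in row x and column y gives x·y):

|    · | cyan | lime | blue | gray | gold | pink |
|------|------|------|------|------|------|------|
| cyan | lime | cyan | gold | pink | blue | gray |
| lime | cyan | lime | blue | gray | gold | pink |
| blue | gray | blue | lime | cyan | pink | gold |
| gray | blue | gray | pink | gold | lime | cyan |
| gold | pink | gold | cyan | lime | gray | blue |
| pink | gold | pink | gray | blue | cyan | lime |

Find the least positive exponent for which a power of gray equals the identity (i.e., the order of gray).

3

The identity element is lime (its row matches the header).
gray^1 = gray
gray^2 = gray·gray = gold
gray^3 = gold·gray = lime
The first power of gray equal to the identity is gray^3, so ord(gray) = 3.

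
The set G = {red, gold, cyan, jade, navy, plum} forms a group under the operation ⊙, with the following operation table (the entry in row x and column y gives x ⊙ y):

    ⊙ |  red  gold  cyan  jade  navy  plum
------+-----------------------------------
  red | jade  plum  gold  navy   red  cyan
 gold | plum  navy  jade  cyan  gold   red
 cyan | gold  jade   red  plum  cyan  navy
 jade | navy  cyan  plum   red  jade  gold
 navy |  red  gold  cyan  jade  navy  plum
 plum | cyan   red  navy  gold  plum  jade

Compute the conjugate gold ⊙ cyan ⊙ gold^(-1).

cyan

The identity is navy. In row gold, the entry navy sits in column gold, so gold^(-1) = gold.
gold ⊙ cyan = jade
jade ⊙ gold = cyan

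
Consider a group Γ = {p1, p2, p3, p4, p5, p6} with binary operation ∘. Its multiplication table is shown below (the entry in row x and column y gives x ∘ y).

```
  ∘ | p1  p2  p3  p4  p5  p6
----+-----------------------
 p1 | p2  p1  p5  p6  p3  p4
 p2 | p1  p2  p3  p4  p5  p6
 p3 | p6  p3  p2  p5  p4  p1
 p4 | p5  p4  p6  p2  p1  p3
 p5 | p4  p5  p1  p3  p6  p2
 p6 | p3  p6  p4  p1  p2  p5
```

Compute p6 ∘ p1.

p3

Read row p6, column p1: p6 ∘ p1 = p3.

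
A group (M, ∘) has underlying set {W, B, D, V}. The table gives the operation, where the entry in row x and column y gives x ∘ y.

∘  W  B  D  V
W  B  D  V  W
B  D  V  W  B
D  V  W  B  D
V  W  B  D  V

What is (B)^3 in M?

B^1 = B
B^2 = B ∘ B = V
B^3 = V ∘ B = B

B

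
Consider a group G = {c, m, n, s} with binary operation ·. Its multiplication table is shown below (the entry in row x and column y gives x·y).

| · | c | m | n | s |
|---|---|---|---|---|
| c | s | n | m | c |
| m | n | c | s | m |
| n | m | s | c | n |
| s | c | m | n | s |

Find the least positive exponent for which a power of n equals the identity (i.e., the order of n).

4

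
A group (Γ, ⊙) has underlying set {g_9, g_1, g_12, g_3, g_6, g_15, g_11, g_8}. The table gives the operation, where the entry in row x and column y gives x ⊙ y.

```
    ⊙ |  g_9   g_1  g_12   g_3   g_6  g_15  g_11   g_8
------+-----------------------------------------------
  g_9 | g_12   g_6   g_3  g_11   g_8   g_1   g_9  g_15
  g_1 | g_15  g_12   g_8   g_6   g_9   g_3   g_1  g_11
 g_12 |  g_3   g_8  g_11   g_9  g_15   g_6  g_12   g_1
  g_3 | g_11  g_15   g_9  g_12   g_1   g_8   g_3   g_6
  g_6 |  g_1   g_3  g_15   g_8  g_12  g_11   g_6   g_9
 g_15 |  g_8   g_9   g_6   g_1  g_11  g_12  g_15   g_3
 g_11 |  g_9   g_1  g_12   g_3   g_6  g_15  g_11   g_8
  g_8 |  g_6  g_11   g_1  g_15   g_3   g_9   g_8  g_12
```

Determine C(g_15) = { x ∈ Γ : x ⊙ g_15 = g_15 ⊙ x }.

{g_11, g_12, g_15, g_6}

Compare row g_15 with column g_15 entry by entry.
g_12 ⊙ g_15 = g_6 = g_15 ⊙ g_12, so g_12 commutes with g_15.
g_1 ⊙ g_15 = g_3 but g_15 ⊙ g_1 = g_9, so g_1 does not.
Collecting the elements that commute with g_15: C(g_15) = {g_11, g_12, g_15, g_6}.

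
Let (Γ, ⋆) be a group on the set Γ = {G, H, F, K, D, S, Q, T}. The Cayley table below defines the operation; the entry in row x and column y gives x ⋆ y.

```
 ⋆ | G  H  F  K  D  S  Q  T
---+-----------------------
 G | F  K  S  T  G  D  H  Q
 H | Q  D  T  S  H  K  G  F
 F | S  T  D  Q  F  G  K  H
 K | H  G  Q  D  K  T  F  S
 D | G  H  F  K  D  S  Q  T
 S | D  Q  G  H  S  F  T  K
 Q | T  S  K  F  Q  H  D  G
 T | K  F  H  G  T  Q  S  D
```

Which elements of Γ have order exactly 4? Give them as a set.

{G, S}

Identity is D. Compute the order of each non-identity element by repeated multiplication:
  G: G → F → S → D  (order 4)
  H: H → D  (order 2)
  F: F → D  (order 2)
  K: K → D  (order 2)
  S: S → F → G → D  (order 4)
  Q: Q → D  (order 2)
  T: T → D  (order 2)
Elements of order 4: {G, S}.
(Structurally, Γ here is isomorphic to the dihedral group D_4.)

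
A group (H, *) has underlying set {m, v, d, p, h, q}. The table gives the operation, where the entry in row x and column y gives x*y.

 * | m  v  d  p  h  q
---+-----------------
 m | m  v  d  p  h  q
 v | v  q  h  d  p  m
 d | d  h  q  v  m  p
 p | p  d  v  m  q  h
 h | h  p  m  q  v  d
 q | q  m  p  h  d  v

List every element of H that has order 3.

{q, v}

Identity is m. Compute the order of each non-identity element by repeated multiplication:
  v: v → q → m  (order 3)
  d: d → q → p → v → h → m  (order 6)
  p: p → m  (order 2)
  h: h → v → p → q → d → m  (order 6)
  q: q → v → m  (order 3)
Elements of order 3: {q, v}.
(Structurally, H here is isomorphic to the cyclic group Z_6.)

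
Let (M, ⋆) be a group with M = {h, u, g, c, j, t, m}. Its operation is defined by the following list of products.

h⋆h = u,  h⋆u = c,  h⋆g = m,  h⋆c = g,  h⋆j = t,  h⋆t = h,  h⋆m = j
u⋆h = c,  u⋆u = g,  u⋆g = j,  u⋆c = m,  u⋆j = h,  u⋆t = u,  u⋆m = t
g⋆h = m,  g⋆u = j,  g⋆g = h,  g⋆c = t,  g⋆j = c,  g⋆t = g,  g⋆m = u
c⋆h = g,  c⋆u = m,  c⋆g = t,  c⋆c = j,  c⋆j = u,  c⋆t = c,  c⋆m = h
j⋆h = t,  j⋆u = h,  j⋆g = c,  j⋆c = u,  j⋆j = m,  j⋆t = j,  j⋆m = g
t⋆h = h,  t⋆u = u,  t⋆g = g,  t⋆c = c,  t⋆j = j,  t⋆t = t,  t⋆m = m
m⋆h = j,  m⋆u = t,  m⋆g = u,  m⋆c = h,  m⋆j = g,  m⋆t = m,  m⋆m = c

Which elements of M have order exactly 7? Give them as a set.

{c, g, h, j, m, u}

Identity is t. Compute the order of each non-identity element by repeated multiplication:
  h: h → u → c → g → m → j → t  (order 7)
  u: u → g → j → h → c → m → t  (order 7)
  g: g → h → m → u → j → c → t  (order 7)
  c: c → j → u → m → h → g → t  (order 7)
  j: j → m → g → c → u → h → t  (order 7)
  m: m → c → h → j → g → u → t  (order 7)
Elements of order 7: {c, g, h, j, m, u}.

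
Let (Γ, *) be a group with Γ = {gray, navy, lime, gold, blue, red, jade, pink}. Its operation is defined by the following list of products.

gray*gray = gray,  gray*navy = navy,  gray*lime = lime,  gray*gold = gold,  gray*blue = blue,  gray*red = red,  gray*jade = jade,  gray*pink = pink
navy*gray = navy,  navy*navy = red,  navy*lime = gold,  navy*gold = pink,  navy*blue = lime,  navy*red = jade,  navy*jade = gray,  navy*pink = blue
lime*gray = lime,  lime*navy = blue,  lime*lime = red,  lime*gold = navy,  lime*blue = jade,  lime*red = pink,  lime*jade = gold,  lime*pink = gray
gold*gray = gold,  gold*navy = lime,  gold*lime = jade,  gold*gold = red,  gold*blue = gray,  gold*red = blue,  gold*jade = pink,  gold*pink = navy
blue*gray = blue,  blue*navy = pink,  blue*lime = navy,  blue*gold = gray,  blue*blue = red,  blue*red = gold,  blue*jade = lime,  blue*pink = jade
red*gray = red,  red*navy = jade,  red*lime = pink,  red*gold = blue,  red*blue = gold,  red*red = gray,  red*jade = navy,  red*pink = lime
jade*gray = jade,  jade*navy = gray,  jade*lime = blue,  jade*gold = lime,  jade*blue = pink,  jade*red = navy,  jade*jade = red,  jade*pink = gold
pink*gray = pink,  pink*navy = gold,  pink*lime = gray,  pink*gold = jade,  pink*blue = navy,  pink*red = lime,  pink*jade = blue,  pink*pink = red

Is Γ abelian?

blue * navy = pink but navy * blue = lime.
Since blue and navy do not commute, Γ is not abelian.

No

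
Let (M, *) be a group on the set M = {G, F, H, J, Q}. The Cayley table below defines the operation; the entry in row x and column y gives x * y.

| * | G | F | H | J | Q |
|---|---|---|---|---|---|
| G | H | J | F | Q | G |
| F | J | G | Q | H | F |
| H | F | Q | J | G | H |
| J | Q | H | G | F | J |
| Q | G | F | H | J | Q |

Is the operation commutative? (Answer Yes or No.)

Check whether the table is symmetric across its main diagonal.
Every entry (row x, col y) equals the entry (row y, col x), so M is abelian.

Yes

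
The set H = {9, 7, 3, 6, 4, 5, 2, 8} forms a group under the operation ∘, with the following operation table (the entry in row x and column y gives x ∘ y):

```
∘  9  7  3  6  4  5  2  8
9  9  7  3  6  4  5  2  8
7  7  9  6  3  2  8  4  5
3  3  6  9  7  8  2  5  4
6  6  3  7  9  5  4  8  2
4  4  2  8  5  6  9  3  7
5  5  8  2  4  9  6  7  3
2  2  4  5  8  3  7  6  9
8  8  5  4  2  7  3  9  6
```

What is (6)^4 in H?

9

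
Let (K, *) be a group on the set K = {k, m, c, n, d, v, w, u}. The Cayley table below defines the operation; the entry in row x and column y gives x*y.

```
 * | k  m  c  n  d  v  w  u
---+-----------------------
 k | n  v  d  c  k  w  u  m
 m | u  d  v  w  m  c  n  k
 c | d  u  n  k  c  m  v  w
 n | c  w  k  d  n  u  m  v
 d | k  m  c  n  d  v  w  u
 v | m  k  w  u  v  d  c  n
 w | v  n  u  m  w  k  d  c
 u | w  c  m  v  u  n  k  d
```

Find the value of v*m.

Read row v, column m: v*m = k.
(Structurally, K here is isomorphic to the dihedral group D_4.)

k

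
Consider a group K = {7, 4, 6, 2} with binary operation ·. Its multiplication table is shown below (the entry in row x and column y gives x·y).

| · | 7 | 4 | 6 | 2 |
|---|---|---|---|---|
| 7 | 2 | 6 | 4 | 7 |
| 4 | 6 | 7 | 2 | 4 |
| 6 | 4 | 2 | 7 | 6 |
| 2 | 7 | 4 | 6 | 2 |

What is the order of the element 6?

The identity element is 2 (its row matches the header).
6^1 = 6
6^2 = 6·6 = 7
6^3 = 7·6 = 4
6^4 = 4·6 = 2
The first power of 6 equal to the identity is 6^4, so ord(6) = 4.
(Structurally, K here is isomorphic to the cyclic group Z_4.)

4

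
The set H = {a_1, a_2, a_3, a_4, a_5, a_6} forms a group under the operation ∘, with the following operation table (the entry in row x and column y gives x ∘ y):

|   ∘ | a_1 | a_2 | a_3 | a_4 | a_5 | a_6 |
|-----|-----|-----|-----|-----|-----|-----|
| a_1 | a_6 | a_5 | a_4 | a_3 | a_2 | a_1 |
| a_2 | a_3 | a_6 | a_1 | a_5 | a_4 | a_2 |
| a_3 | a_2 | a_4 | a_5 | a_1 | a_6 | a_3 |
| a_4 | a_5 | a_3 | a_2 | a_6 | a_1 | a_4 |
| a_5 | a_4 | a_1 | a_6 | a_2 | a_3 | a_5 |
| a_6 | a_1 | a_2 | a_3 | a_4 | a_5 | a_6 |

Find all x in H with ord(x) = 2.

{a_1, a_2, a_4}

Identity is a_6. Compute the order of each non-identity element by repeated multiplication:
  a_1: a_1 → a_6  (order 2)
  a_2: a_2 → a_6  (order 2)
  a_3: a_3 → a_5 → a_6  (order 3)
  a_4: a_4 → a_6  (order 2)
  a_5: a_5 → a_3 → a_6  (order 3)
Elements of order 2: {a_1, a_2, a_4}.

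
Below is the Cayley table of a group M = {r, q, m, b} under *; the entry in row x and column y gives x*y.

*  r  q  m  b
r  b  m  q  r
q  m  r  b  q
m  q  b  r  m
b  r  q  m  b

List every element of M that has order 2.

{r}

Identity is b. Compute the order of each non-identity element by repeated multiplication:
  r: r → b  (order 2)
  q: q → r → m → b  (order 4)
  m: m → r → q → b  (order 4)
Elements of order 2: {r}.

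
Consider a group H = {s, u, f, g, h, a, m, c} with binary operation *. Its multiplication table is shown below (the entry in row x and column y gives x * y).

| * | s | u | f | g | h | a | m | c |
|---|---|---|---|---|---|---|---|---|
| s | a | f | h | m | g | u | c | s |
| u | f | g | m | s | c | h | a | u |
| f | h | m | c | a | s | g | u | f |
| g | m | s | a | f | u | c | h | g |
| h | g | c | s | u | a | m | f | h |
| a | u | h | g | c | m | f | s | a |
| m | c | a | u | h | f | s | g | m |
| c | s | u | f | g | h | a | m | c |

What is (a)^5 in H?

a^1 = a
a^2 = a * a = f
a^3 = f * a = g
a^4 = g * a = c
a^5 = c * a = a

a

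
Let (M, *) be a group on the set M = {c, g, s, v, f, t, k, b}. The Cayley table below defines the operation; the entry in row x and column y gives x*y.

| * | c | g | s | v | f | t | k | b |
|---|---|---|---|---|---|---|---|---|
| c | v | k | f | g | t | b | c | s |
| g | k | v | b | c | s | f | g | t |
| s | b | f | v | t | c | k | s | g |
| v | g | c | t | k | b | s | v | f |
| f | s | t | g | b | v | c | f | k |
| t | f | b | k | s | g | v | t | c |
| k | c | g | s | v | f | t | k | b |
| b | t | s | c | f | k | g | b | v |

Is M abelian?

No

g*s = b but s*g = f.
Since g and s do not commute, M is not abelian.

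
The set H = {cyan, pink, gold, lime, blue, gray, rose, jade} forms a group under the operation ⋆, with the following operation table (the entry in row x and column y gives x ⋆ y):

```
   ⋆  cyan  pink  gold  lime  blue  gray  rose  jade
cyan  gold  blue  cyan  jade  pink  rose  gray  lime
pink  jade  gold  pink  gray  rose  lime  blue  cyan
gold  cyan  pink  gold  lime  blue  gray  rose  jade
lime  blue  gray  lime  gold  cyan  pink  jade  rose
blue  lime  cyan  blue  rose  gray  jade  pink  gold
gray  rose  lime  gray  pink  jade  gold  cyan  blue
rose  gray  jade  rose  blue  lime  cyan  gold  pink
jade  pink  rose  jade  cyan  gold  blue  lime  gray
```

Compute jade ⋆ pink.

Read row jade, column pink: jade ⋆ pink = rose.

rose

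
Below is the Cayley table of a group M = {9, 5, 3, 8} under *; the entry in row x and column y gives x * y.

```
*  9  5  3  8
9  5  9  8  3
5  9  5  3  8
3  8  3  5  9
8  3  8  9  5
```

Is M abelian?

Check whether the table is symmetric across its main diagonal.
Every entry (row x, col y) equals the entry (row y, col x), so M is abelian.
(In fact M ≅ the Klein four-group V_4.)

Yes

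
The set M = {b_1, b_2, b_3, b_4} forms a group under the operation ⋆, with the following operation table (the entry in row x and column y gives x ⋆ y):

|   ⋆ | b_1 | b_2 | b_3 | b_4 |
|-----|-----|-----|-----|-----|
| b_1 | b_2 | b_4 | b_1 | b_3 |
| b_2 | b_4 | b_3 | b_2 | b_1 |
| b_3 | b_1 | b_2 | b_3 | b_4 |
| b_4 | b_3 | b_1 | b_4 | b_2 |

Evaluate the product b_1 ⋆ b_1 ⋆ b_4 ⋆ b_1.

b_1 ⋆ b_1 = b_2
b_2 ⋆ b_4 = b_1
b_1 ⋆ b_1 = b_2
(Structurally, M here is isomorphic to the cyclic group Z_4.)

b_2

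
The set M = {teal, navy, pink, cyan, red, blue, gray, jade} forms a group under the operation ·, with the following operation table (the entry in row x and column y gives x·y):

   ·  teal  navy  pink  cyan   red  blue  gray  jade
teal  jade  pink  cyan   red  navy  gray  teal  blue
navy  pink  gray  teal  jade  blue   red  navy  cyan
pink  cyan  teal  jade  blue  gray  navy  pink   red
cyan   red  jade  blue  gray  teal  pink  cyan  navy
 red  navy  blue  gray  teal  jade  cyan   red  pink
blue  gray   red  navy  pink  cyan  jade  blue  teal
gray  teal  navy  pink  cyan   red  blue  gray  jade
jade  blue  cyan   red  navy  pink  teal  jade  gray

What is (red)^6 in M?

jade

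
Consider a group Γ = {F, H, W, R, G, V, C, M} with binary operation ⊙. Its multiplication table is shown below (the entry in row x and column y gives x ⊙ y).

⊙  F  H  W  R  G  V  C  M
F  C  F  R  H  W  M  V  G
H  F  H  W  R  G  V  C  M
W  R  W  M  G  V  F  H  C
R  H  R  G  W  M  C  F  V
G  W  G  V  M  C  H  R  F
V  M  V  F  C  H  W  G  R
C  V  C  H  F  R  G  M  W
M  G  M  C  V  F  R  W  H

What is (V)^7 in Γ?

G

V^1 = V
V^2 = V ⊙ V = W
V^3 = W ⊙ V = F
V^4 = F ⊙ V = M
V^5 = M ⊙ V = R
V^6 = R ⊙ V = C
V^7 = C ⊙ V = G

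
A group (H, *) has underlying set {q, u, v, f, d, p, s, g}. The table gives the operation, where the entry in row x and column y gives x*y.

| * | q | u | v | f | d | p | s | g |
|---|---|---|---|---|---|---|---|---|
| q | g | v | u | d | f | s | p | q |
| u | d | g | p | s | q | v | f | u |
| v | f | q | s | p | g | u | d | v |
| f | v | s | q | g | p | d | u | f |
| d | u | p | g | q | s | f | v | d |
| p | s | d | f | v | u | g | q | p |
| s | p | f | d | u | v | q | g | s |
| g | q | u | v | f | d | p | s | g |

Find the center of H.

{g, s}

An element z is central iff its row equals its column in the table.
For q: q*v = u ≠ f = v*q, so q ∉ Z.
Checking each element this way leaves Z(H) = {g, s}.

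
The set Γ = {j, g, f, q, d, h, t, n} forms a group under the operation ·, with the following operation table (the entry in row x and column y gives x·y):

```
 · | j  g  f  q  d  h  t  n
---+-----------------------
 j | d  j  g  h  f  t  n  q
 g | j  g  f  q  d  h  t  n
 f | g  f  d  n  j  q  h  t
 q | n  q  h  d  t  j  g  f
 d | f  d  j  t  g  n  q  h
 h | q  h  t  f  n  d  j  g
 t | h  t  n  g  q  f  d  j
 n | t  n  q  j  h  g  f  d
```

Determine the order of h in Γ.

4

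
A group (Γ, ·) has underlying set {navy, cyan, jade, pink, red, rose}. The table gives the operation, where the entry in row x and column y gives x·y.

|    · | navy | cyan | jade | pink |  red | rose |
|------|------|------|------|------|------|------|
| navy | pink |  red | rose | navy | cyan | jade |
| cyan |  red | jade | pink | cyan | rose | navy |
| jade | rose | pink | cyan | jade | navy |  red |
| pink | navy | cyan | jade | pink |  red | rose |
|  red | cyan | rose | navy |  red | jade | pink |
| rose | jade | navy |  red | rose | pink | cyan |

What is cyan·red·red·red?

red

cyan·red = rose
rose·red = pink
pink·red = red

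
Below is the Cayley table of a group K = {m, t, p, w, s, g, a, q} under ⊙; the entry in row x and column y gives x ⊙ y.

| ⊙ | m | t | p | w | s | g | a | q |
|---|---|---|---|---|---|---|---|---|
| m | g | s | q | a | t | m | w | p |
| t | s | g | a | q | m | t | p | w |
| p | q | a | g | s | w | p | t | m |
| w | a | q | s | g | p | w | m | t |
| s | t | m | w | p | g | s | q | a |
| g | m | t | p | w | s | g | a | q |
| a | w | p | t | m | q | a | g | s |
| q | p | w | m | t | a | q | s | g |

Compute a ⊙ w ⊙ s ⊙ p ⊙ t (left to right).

a ⊙ w = m
m ⊙ s = t
t ⊙ p = a
a ⊙ t = p

p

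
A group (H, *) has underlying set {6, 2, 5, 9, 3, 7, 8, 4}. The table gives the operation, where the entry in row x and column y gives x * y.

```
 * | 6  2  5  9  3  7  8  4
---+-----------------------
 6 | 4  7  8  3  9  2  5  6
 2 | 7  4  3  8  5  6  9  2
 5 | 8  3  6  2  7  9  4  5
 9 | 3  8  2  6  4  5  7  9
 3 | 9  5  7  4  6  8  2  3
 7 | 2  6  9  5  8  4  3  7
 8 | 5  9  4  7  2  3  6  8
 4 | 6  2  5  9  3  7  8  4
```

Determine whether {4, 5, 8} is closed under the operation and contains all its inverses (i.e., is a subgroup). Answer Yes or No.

8 * 8 = 6, which is not in {4, 5, 8}.
The subset is not closed under *, so it is not a subgroup.

No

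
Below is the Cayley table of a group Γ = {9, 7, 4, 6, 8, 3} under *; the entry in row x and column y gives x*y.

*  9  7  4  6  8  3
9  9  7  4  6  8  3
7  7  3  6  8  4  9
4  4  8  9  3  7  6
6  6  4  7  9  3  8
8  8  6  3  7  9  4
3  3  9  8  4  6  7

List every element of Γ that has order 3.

Identity is 9. Compute the order of each non-identity element by repeated multiplication:
  7: 7 → 3 → 9  (order 3)
  4: 4 → 9  (order 2)
  6: 6 → 9  (order 2)
  8: 8 → 9  (order 2)
  3: 3 → 7 → 9  (order 3)
Elements of order 3: {3, 7}.

{3, 7}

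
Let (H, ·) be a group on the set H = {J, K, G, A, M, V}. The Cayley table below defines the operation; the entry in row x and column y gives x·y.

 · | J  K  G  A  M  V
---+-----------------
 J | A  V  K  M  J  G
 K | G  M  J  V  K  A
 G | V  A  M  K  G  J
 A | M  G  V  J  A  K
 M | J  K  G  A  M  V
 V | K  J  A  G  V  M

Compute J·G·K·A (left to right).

J·G = K
K·K = M
M·A = A
(Structurally, H here is isomorphic to the symmetric group S_3.)

A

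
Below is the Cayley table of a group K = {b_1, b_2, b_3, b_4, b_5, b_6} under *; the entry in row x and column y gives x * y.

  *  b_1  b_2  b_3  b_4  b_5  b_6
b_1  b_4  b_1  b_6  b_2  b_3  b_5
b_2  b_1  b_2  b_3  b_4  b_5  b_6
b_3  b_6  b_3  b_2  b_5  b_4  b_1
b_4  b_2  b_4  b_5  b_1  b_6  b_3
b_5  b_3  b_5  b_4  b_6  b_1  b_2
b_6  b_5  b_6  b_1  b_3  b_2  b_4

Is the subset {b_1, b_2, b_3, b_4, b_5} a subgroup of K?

b_4 * b_5 = b_6, which is not in {b_1, b_2, b_3, b_4, b_5}.
The subset is not closed under *, so it is not a subgroup.

No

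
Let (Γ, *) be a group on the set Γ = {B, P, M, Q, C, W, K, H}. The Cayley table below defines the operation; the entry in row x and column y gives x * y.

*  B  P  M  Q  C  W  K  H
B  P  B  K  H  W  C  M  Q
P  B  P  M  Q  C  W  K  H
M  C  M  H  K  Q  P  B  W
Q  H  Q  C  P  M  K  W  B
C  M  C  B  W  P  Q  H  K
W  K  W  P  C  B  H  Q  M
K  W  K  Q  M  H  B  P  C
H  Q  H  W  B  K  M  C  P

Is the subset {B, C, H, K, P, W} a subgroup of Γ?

W * H = M, which is not in {B, C, H, K, P, W}.
The subset is not closed under *, so it is not a subgroup.
(Structurally, Γ here is isomorphic to the dihedral group D_4.)

No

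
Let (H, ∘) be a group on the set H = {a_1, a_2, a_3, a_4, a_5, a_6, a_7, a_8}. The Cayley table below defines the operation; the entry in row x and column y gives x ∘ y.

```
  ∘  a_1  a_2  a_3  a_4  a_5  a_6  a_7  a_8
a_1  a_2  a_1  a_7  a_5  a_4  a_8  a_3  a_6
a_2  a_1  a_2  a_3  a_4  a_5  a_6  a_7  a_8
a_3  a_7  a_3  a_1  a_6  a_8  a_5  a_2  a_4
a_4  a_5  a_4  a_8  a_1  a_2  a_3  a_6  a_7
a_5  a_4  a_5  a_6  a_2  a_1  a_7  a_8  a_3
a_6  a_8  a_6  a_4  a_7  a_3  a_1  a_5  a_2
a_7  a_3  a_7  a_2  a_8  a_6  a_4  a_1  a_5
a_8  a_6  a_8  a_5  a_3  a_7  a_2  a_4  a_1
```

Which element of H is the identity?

a_2

The identity e satisfies e ∘ x = x for all x, so its row in the table reproduces the column headers.
Row a_2 reads: a_1, a_2, a_3, a_4, a_5, a_6, a_7, a_8 — exactly the header order. So a_2 is the identity.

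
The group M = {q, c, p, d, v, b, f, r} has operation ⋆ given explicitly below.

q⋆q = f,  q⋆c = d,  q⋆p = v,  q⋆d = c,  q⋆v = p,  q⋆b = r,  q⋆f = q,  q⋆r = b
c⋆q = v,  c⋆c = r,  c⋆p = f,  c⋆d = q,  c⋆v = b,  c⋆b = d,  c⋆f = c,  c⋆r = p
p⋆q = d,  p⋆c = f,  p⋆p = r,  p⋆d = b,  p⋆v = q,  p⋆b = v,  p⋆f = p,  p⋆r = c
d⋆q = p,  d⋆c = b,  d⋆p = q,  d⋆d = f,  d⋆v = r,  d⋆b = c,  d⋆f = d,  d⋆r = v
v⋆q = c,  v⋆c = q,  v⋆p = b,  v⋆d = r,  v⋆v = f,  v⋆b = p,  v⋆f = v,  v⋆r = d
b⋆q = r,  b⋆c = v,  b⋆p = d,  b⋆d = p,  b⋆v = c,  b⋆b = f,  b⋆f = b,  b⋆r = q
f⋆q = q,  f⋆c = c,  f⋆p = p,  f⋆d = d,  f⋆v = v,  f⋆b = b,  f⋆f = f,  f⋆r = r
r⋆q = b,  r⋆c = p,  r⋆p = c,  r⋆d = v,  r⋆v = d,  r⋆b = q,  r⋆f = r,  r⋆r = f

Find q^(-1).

First locate the identity: row f matches the header, so f is the identity.
Scan row q for f: q ⋆ q = f. Hence q^(-1) = q.

q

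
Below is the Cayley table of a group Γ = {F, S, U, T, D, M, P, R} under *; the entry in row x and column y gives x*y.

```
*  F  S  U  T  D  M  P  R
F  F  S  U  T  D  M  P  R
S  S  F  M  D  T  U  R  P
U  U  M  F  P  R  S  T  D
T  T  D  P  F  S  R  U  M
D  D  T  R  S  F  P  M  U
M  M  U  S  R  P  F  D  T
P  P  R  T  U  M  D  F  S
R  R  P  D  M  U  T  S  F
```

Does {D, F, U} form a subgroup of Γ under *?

No

D*U = R, which is not in {D, F, U}.
The subset is not closed under *, so it is not a subgroup.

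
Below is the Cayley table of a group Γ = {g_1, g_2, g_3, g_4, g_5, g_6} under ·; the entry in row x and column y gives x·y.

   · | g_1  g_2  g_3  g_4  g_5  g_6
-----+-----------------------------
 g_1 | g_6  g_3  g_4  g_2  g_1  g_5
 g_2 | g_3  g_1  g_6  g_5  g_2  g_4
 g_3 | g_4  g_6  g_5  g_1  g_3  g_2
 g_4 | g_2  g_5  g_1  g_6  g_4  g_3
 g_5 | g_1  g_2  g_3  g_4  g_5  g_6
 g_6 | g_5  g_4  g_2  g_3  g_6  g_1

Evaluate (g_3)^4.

g_5

g_3^1 = g_3
g_3^2 = g_3·g_3 = g_5
g_3^3 = g_5·g_3 = g_3
g_3^4 = g_3·g_3 = g_5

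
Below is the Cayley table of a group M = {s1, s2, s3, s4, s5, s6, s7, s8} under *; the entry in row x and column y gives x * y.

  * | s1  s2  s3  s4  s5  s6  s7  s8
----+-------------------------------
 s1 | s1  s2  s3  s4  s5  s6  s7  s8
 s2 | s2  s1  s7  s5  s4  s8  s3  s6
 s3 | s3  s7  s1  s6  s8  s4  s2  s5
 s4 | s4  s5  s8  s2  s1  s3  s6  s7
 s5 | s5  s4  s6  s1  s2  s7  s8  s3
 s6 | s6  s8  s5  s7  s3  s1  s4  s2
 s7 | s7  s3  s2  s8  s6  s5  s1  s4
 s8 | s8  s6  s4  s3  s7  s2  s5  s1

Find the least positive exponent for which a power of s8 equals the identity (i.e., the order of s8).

The identity element is s1 (its row matches the header).
s8^1 = s8
s8^2 = s8 * s8 = s1
The first power of s8 equal to the identity is s8^2, so ord(s8) = 2.

2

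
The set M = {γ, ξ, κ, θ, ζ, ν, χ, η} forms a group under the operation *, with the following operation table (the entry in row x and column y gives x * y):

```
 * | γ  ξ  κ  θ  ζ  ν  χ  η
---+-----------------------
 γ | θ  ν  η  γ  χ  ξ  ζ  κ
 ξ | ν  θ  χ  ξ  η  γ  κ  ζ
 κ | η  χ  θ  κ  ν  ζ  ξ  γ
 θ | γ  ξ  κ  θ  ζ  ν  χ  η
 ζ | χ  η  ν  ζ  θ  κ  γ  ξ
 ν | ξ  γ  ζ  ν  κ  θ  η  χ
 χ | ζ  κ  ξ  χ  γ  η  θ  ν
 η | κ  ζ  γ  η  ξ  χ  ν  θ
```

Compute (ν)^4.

ν^1 = ν
ν^2 = ν * ν = θ
ν^3 = θ * ν = ν
ν^4 = ν * ν = θ

θ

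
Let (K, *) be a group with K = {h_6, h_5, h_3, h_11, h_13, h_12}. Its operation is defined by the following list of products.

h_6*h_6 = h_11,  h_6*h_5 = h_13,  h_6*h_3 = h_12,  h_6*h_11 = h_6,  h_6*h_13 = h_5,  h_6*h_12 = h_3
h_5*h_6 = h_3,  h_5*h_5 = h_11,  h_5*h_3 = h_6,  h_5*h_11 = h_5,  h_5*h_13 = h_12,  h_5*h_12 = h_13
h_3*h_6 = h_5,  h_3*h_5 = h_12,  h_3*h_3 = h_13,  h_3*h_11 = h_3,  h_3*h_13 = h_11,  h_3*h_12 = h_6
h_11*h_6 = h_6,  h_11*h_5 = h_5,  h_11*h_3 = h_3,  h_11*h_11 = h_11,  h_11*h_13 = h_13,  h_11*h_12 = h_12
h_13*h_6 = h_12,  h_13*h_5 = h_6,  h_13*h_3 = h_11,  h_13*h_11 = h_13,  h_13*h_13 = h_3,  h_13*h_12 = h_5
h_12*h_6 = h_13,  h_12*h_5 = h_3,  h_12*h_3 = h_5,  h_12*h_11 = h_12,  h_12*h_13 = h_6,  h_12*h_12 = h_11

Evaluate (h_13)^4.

h_13^1 = h_13
h_13^2 = h_13*h_13 = h_3
h_13^3 = h_3*h_13 = h_11
h_13^4 = h_11*h_13 = h_13

h_13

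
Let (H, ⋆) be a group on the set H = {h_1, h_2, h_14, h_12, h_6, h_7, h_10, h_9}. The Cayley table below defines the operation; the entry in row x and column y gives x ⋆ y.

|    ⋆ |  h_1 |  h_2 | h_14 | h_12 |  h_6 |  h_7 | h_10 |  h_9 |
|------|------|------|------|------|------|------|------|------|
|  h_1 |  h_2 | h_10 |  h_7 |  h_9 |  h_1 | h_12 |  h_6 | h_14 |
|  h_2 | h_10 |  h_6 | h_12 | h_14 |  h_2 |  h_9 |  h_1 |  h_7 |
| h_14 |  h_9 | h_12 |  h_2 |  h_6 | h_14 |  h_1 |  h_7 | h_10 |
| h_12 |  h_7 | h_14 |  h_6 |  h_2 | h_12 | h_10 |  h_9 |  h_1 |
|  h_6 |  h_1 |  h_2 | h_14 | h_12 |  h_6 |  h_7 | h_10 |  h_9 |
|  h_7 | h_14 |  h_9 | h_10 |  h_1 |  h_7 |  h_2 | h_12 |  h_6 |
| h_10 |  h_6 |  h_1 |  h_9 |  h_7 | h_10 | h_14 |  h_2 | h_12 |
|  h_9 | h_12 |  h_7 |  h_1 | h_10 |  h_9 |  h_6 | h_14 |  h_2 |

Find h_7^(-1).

h_9

First locate the identity: row h_6 matches the header, so h_6 is the identity.
Scan row h_7 for h_6: h_7 ⋆ h_9 = h_6. Hence h_7^(-1) = h_9.
(Structurally, H here is isomorphic to the quaternion group Q_8.)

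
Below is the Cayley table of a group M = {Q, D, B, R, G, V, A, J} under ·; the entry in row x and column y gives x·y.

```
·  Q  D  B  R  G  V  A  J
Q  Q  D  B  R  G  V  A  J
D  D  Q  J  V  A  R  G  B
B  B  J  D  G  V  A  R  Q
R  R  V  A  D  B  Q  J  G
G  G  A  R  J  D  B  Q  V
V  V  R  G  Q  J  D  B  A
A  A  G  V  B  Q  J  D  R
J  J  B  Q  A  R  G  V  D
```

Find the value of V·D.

Read row V, column D: V·D = R.
(Structurally, M here is isomorphic to the quaternion group Q_8.)

R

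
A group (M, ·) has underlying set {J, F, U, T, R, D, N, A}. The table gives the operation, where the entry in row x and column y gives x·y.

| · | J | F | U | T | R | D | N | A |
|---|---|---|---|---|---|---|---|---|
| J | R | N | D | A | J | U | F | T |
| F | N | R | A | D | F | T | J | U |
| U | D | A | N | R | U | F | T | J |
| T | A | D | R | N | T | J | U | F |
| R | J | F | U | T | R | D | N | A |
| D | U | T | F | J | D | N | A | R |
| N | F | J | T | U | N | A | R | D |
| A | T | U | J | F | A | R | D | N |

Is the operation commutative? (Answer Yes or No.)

Yes

Check whether the table is symmetric across its main diagonal.
Every entry (row x, col y) equals the entry (row y, col x), so M is abelian.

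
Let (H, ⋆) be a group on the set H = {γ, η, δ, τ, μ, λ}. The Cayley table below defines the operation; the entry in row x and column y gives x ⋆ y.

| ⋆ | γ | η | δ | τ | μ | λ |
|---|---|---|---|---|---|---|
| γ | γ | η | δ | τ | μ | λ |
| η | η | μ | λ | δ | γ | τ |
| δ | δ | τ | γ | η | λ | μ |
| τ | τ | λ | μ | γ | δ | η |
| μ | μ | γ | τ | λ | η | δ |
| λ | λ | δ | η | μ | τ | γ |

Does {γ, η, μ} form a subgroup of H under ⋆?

Yes

{γ, η, μ} contains the identity γ.
Checking products: every product of two elements of {γ, η, μ} (read from the table) lies in {γ, η, μ}, so the set is closed.
In a finite group, a nonempty closed subset is a subgroup. So {γ, η, μ} ≤ H.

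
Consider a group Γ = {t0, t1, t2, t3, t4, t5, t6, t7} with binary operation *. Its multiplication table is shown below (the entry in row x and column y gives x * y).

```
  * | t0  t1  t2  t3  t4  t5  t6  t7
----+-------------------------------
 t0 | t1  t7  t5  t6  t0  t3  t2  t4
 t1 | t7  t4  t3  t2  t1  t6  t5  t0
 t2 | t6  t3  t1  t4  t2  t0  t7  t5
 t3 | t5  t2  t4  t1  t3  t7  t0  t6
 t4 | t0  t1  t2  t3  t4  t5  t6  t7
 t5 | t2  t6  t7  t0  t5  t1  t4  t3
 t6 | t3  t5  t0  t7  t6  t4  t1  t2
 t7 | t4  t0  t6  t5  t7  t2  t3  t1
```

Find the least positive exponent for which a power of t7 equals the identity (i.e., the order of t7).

4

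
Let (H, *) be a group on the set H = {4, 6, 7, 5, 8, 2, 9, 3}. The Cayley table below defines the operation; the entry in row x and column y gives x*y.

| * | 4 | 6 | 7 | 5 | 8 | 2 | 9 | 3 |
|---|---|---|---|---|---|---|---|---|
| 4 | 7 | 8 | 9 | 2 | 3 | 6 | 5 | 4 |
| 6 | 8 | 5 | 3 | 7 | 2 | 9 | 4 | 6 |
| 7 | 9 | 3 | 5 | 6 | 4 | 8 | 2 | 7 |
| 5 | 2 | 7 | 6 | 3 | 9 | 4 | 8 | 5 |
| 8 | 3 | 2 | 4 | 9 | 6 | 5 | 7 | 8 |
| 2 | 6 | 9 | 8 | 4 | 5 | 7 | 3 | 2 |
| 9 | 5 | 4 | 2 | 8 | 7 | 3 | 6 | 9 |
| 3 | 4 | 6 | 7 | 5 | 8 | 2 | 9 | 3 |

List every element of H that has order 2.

{5}

Identity is 3. Compute the order of each non-identity element by repeated multiplication:
  4: 4 → 7 → 9 → 5 → 2 → 6 → 8 → 3  (order 8)
  6: 6 → 5 → 7 → 3  (order 4)
  7: 7 → 5 → 6 → 3  (order 4)
  5: 5 → 3  (order 2)
  8: 8 → 6 → 2 → 5 → 9 → 7 → 4 → 3  (order 8)
  2: 2 → 7 → 8 → 5 → 4 → 6 → 9 → 3  (order 8)
  9: 9 → 6 → 4 → 5 → 8 → 7 → 2 → 3  (order 8)
Elements of order 2: {5}.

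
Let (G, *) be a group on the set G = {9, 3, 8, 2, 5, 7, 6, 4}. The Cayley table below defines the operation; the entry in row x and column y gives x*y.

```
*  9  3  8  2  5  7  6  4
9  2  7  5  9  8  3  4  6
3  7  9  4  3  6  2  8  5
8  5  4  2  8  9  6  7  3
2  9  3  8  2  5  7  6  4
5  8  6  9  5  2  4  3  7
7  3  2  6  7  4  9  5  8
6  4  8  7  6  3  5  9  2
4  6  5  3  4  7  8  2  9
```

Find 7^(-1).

First locate the identity: row 2 matches the header, so 2 is the identity.
Scan row 7 for 2: 7*3 = 2. Hence 7^(-1) = 3.

3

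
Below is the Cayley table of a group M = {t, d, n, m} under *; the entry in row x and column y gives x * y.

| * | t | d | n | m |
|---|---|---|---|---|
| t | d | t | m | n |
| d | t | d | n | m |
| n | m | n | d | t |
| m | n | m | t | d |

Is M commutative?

Check whether the table is symmetric across its main diagonal.
Every entry (row x, col y) equals the entry (row y, col x), so M is abelian.

Yes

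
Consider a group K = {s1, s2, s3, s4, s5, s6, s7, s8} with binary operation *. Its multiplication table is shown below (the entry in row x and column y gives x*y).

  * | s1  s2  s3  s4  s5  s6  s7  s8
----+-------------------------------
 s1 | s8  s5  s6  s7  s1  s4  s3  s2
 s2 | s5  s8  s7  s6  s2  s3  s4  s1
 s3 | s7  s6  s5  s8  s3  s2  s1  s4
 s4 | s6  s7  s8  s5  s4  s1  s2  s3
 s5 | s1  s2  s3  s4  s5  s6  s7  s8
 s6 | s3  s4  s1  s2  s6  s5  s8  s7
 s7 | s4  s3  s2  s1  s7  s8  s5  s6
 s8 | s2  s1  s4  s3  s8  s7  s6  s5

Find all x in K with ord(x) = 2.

Identity is s5. Compute the order of each non-identity element by repeated multiplication:
  s1: s1 → s8 → s2 → s5  (order 4)
  s2: s2 → s8 → s1 → s5  (order 4)
  s3: s3 → s5  (order 2)
  s4: s4 → s5  (order 2)
  s6: s6 → s5  (order 2)
  s7: s7 → s5  (order 2)
  s8: s8 → s5  (order 2)
Elements of order 2: {s3, s4, s6, s7, s8}.

{s3, s4, s6, s7, s8}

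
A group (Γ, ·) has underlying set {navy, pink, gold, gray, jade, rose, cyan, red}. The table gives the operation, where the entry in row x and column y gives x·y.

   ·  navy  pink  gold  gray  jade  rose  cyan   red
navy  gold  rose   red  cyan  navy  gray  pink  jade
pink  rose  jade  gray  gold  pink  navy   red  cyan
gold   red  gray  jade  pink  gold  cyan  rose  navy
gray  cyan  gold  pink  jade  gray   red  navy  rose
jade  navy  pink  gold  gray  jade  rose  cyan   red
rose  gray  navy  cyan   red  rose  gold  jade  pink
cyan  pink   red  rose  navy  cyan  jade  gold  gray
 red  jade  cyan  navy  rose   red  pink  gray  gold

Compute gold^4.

gold^1 = gold
gold^2 = gold·gold = jade
gold^3 = jade·gold = gold
gold^4 = gold·gold = jade

jade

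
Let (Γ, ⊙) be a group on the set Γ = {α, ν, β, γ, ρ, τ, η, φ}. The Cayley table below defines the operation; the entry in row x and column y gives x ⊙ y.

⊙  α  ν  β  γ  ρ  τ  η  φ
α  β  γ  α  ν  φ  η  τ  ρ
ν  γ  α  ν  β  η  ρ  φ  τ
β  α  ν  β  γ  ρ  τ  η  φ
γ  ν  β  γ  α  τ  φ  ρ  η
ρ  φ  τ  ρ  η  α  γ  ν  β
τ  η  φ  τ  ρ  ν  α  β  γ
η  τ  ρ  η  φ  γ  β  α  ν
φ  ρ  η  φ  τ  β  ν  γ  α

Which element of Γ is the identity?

The identity e satisfies e ⊙ x = x for all x, so its row in the table reproduces the column headers.
Row β reads: α, ν, β, γ, ρ, τ, η, φ — exactly the header order. So β is the identity.

β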